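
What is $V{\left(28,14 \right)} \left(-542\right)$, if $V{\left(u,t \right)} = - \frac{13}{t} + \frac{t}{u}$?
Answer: $\frac{1626}{7} \approx 232.29$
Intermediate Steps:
$V{\left(28,14 \right)} \left(-542\right) = \left(- \frac{13}{14} + \frac{14}{28}\right) \left(-542\right) = \left(\left(-13\right) \frac{1}{14} + 14 \cdot \frac{1}{28}\right) \left(-542\right) = \left(- \frac{13}{14} + \frac{1}{2}\right) \left(-542\right) = \left(- \frac{3}{7}\right) \left(-542\right) = \frac{1626}{7}$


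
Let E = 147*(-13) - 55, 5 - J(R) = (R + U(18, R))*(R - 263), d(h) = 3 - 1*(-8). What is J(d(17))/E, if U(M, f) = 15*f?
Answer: -44357/1966 ≈ -22.562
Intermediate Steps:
d(h) = 11 (d(h) = 3 + 8 = 11)
J(R) = 5 - 16*R*(-263 + R) (J(R) = 5 - (R + 15*R)*(R - 263) = 5 - 16*R*(-263 + R))
E = -1966 (E = -1911 - 55 = -1966)
J(d(17))/E = (5 - 16*11² + 4208*11)/(-1966) = (5 - 16*121 + 46288)*(-1/1966) = (5 - 1936 + 46288)*(-1/1966) = 44357*(-1/1966) = -44357/1966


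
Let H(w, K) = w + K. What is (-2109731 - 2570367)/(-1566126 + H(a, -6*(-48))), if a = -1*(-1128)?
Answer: 2340049/782355 ≈ 2.9910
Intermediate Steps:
a = 1128
H(w, K) = K + w
(-2109731 - 2570367)/(-1566126 + H(a, -6*(-48))) = (-2109731 - 2570367)/(-1566126 + (-6*(-48) + 1128)) = -4680098/(-1566126 + (288 + 1128)) = -4680098/(-1566126 + 1416) = -4680098/(-1564710) = -4680098*(-1/1564710) = 2340049/782355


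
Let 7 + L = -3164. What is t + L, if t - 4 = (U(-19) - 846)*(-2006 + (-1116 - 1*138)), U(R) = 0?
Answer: 2754793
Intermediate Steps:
L = -3171 (L = -7 - 3164 = -3171)
t = 2757964 (t = 4 + (0 - 846)*(-2006 + (-1116 - 1*138)) = 4 - 846*(-2006 + (-1116 - 138)) = 4 - 846*(-2006 - 1254) = 4 - 846*(-3260) = 4 + 2757960 = 2757964)
t + L = 2757964 - 3171 = 2754793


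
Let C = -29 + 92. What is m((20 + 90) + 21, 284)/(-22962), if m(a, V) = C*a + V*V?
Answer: -88909/22962 ≈ -3.8720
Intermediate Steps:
C = 63
m(a, V) = V**2 + 63*a (m(a, V) = 63*a + V*V = 63*a + V**2 = V**2 + 63*a)
m((20 + 90) + 21, 284)/(-22962) = (284**2 + 63*((20 + 90) + 21))/(-22962) = (80656 + 63*(110 + 21))*(-1/22962) = (80656 + 63*131)*(-1/22962) = (80656 + 8253)*(-1/22962) = 88909*(-1/22962) = -88909/22962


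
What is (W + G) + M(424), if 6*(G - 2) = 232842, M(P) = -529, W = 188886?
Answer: 227166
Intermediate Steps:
G = 38809 (G = 2 + (⅙)*232842 = 2 + 38807 = 38809)
(W + G) + M(424) = (188886 + 38809) - 529 = 227695 - 529 = 227166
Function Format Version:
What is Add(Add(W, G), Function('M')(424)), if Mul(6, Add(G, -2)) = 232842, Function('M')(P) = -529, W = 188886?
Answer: 227166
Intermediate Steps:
G = 38809 (G = Add(2, Mul(Rational(1, 6), 232842)) = Add(2, 38807) = 38809)
Add(Add(W, G), Function('M')(424)) = Add(Add(188886, 38809), -529) = Add(227695, -529) = 227166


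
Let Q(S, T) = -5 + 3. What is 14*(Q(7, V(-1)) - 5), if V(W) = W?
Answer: -98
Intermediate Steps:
Q(S, T) = -2
14*(Q(7, V(-1)) - 5) = 14*(-2 - 5) = 14*(-7) = -98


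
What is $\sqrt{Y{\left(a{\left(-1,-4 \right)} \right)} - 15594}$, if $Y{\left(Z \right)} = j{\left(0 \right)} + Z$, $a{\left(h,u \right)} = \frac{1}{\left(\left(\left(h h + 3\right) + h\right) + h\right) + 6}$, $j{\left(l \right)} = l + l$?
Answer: $\frac{11 i \sqrt{2062}}{4} \approx 124.88 i$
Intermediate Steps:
$j{\left(l \right)} = 2 l$
$a{\left(h,u \right)} = \frac{1}{9 + h^{2} + 2 h}$ ($a{\left(h,u \right)} = \frac{1}{\left(\left(\left(h^{2} + 3\right) + h\right) + h\right) + 6} = \frac{1}{\left(\left(\left(3 + h^{2}\right) + h\right) + h\right) + 6} = \frac{1}{\left(\left(3 + h + h^{2}\right) + h\right) + 6} = \frac{1}{\left(3 + h^{2} + 2 h\right) + 6} = \frac{1}{9 + h^{2} + 2 h}$)
$Y{\left(Z \right)} = Z$ ($Y{\left(Z \right)} = 2 \cdot 0 + Z = 0 + Z = Z$)
$\sqrt{Y{\left(a{\left(-1,-4 \right)} \right)} - 15594} = \sqrt{\frac{1}{9 + \left(-1\right)^{2} + 2 \left(-1\right)} - 15594} = \sqrt{\frac{1}{9 + 1 - 2} - 15594} = \sqrt{\frac{1}{8} - 15594} = \sqrt{- \frac{124751}{8}} = \frac{11 i \sqrt{2062}}{4}$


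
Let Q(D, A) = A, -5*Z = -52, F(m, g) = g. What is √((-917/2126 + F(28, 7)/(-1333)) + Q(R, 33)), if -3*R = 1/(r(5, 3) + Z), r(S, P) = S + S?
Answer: √261527197512418/2833958 ≈ 5.7064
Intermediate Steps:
r(S, P) = 2*S
Z = 52/5 (Z = -⅕*(-52) = 52/5 ≈ 10.400)
R = -5/306 (R = -1/(3*(2*5 + 52/5)) = -1/(3*(10 + 52/5)) = -1/(3*102/5) = -⅓*5/102 = -5/306 ≈ -0.016340)
√((-917/2126 + F(28, 7)/(-1333)) + Q(R, 33)) = √((-917/2126 + 7/(-1333)) + 33) = √((-917*1/2126 + 7*(-1/1333)) + 33) = √((-917/2126 - 7/1333) + 33) = √(-1237243/2833958 + 33) = √(92283371/2833958) = √261527197512418/2833958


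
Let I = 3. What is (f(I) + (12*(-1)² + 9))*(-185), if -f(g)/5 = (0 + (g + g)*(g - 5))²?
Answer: 129315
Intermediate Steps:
f(g) = -20*g²*(-5 + g)² (f(g) = -5*(0 + (g + g)*(g - 5))² = -5*(0 + (2*g)*(-5 + g))² = -5*(0 + 2*g*(-5 + g))² = -5*4*g²*(-5 + g)² = -20*g²*(-5 + g)²)
(f(I) + (12*(-1)² + 9))*(-185) = (-20*3²*(-5 + 3)² + (12*(-1)² + 9))*(-185) = (-20*9*(-2)² + (12*1 + 9))*(-185) = (-20*9*4 + (12 + 9))*(-185) = (-720 + 21)*(-185) = -699*(-185) = 129315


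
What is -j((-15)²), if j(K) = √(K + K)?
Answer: -15*√2 ≈ -21.213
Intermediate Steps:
j(K) = √2*√K (j(K) = √(2*K) = √2*√K)
-j((-15)²) = -√2*√((-15)²) = -√2*√225 = -√2*15 = -15*√2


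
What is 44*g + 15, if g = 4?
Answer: 191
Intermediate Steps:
44*g + 15 = 44*4 + 15 = 176 + 15 = 191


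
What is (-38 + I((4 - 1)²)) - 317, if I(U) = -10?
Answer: -365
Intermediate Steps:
(-38 + I((4 - 1)²)) - 317 = (-38 - 10) - 317 = -48 - 317 = -365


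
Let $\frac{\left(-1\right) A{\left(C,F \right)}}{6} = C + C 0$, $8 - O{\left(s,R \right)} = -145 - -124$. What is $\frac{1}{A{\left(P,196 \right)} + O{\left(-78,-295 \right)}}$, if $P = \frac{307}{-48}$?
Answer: $\frac{8}{539} \approx 0.014842$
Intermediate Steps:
$O{\left(s,R \right)} = 29$ ($O{\left(s,R \right)} = 8 - \left(-145 - -124\right) = 8 - \left(-145 + 124\right) = 8 - -21 = 8 + 21 = 29$)
$P = - \frac{307}{48}$ ($P = 307 \left(- \frac{1}{48}\right) = - \frac{307}{48} \approx -6.3958$)
$A{\left(C,F \right)} = - 6 C$ ($A{\left(C,F \right)} = - 6 \left(C + C 0\right) = - 6 \left(C + 0\right) = - 6 C$)
$\frac{1}{A{\left(P,196 \right)} + O{\left(-78,-295 \right)}} = \frac{1}{\left(-6\right) \left(- \frac{307}{48}\right) + 29} = \frac{1}{\frac{307}{8} + 29} = \frac{1}{\frac{539}{8}} = \frac{8}{539}$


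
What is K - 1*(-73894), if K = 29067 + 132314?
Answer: 235275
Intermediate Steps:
K = 161381
K - 1*(-73894) = 161381 - 1*(-73894) = 161381 + 73894 = 235275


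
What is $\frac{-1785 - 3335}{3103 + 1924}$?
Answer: $- \frac{5120}{5027} \approx -1.0185$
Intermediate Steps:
$\frac{-1785 - 3335}{3103 + 1924} = - \frac{5120}{5027}$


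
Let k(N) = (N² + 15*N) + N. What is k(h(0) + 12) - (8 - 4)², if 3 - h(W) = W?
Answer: 449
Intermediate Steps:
h(W) = 3 - W
k(N) = N² + 16*N
k(h(0) + 12) - (8 - 4)² = ((3 - 1*0) + 12)*(16 + ((3 - 1*0) + 12)) - (8 - 4)² = ((3 + 0) + 12)*(16 + ((3 + 0) + 12)) - 1*4² = (3 + 12)*(16 + (3 + 12)) - 1*16 = 15*(16 + 15) - 16 = 15*31 - 16 = 465 - 16 = 449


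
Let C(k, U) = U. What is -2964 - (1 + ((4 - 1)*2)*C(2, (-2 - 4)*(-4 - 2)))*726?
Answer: -160506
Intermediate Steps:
-2964 - (1 + ((4 - 1)*2)*C(2, (-2 - 4)*(-4 - 2)))*726 = -2964 - (1 + ((4 - 1)*2)*((-2 - 4)*(-4 - 2)))*726 = -2964 - (1 + (3*2)*(-6*(-6)))*726 = -2964 - (1 + 6*36)*726 = -2964 - (1 + 216)*726 = -2964 - 217*726 = -2964 - 1*157542 = -2964 - 157542 = -160506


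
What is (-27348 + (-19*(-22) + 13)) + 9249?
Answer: -17668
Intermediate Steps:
(-27348 + (-19*(-22) + 13)) + 9249 = (-27348 + (418 + 13)) + 9249 = (-27348 + 431) + 9249 = -26917 + 9249 = -17668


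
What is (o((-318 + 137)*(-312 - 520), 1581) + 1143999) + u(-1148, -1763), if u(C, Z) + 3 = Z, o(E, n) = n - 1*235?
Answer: 1143579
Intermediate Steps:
o(E, n) = -235 + n (o(E, n) = n - 235 = -235 + n)
u(C, Z) = -3 + Z
(o((-318 + 137)*(-312 - 520), 1581) + 1143999) + u(-1148, -1763) = ((-235 + 1581) + 1143999) + (-3 - 1763) = (1346 + 1143999) - 1766 = 1145345 - 1766 = 1143579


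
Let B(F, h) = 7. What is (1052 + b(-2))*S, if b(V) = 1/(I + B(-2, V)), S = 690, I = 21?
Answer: 10162665/14 ≈ 7.2591e+5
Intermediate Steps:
b(V) = 1/28 (b(V) = 1/(21 + 7) = 1/28)
(1052 + b(-2))*S = (1052 + 1/28)*690 = (29457/28)*690 = 10162665/14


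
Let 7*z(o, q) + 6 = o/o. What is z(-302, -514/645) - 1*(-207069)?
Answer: 1449478/7 ≈ 2.0707e+5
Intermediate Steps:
z(o, q) = -5/7 (z(o, q) = -6/7 + (o/o)/7 = -6/7 + (⅐)*1 = -6/7 + ⅐ = -5/7)
z(-302, -514/645) - 1*(-207069) = -5/7 - 1*(-207069) = -5/7 + 207069 = 1449478/7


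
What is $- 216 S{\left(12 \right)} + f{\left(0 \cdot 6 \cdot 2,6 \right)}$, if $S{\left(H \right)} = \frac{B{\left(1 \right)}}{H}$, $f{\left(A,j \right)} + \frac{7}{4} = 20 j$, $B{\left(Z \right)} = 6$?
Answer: $\frac{41}{4} \approx 10.25$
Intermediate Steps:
$f{\left(A,j \right)} = - \frac{7}{4} + 20 j$
$S{\left(H \right)} = \frac{6}{H}$
$- 216 S{\left(12 \right)} + f{\left(0 \cdot 6 \cdot 2,6 \right)} = - 216 \cdot \frac{6}{12} + \left(- \frac{7}{4} + 20 \cdot 6\right) = - 216 \cdot 6 \cdot \frac{1}{12} + \left(- \frac{7}{4} + 120\right) = \left(-216\right) \frac{1}{2} + \frac{473}{4} = -108 + \frac{473}{4} = \frac{41}{4}$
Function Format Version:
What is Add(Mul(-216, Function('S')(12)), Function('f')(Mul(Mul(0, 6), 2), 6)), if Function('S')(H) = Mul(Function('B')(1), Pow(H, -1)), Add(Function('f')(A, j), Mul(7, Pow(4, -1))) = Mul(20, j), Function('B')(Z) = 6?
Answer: Rational(41, 4) ≈ 10.250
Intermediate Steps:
Function('f')(A, j) = Add(Rational(-7, 4), Mul(20, j))
Function('S')(H) = Mul(6, Pow(H, -1))
Add(Mul(-216, Function('S')(12)), Function('f')(Mul(Mul(0, 6), 2), 6)) = Add(Mul(-216, Mul(6, Pow(12, -1))), Add(Rational(-7, 4), Mul(20, 6))) = Add(Mul(-216, Mul(6, Rational(1, 12))), Add(Rational(-7, 4), 120)) = Add(Mul(-216, Rational(1, 2)), Rational(473, 4)) = Add(-108, Rational(473, 4)) = Rational(41, 4)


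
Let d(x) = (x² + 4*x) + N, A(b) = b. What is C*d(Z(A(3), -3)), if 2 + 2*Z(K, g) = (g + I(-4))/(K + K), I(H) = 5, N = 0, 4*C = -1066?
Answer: 50635/72 ≈ 703.26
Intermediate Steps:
C = -533/2 (C = (¼)*(-1066) = -533/2 ≈ -266.50)
Z(K, g) = -1 + (5 + g)/(4*K) (Z(K, g) = -1 + ((g + 5)/(K + K))/2 = -1 + ((5 + g)/((2*K)))/2 = -1 + ((5 + g)*(1/(2*K)))/2 = -1 + ((5 + g)/(2*K))/2 = -1 + (5 + g)/(4*K))
d(x) = x² + 4*x (d(x) = (x² + 4*x) + 0 = x² + 4*x)
C*d(Z(A(3), -3)) = -533*(¼)*(5 - 3 - 4*3)/3*(4 + (¼)*(5 - 3 - 4*3)/3)/2 = -533*(¼)*(⅓)*(5 - 3 - 12)*(4 + (¼)*(⅓)*(5 - 3 - 12))/2 = -533*(¼)*(⅓)*(-10)*(4 + (¼)*(⅓)*(-10))/2 = -(-2665)*(4 - ⅚)/12 = -(-2665)*19/(12*6) = -533/2*(-95/36) = 50635/72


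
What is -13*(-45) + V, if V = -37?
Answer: 548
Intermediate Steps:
-13*(-45) + V = -13*(-45) - 37 = 585 - 37 = 548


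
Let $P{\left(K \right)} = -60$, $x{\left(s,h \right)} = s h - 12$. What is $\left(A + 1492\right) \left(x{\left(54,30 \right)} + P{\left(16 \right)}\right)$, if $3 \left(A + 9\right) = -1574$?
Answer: $1483500$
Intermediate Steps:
$x{\left(s,h \right)} = -12 + h s$ ($x{\left(s,h \right)} = h s - 12 = -12 + h s$)
$A = - \frac{1601}{3}$ ($A = -9 + \frac{1}{3} \left(-1574\right) = -9 - \frac{1574}{3} = - \frac{1601}{3} \approx -533.67$)
$\left(A + 1492\right) \left(x{\left(54,30 \right)} + P{\left(16 \right)}\right) = \left(- \frac{1601}{3} + 1492\right) \left(\left(-12 + 30 \cdot 54\right) - 60\right) = \frac{2875 \left(\left(-12 + 1620\right) - 60\right)}{3} = \frac{2875 \left(1608 - 60\right)}{3} = \frac{2875}{3} \cdot 1548 = 1483500$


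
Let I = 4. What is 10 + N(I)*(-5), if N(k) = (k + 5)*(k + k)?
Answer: -350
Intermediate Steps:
N(k) = 2*k*(5 + k) (N(k) = (5 + k)*(2*k) = 2*k*(5 + k))
10 + N(I)*(-5) = 10 + (2*4*(5 + 4))*(-5) = 10 + (2*4*9)*(-5) = 10 + 72*(-5) = 10 - 360 = -350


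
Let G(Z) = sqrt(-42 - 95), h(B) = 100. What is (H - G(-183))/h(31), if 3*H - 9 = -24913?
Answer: -6226/75 - I*sqrt(137)/100 ≈ -83.013 - 0.11705*I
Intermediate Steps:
G(Z) = I*sqrt(137) (G(Z) = sqrt(-137) = I*sqrt(137))
H = -24904/3 (H = 3 + (1/3)*(-24913) = 3 - 24913/3 = -24904/3 ≈ -8301.3)
(H - G(-183))/h(31) = (-24904/3 - I*sqrt(137))/100 = (-24904/3 - I*sqrt(137))*(1/100) = -6226/75 - I*sqrt(137)/100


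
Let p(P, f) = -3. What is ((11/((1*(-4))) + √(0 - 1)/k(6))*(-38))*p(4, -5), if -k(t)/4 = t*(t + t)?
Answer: -627/2 - 19*I/48 ≈ -313.5 - 0.39583*I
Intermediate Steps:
k(t) = -8*t² (k(t) = -4*t*(t + t) = -4*t*2*t = -8*t²)
((11/((1*(-4))) + √(0 - 1)/k(6))*(-38))*p(4, -5) = ((11/((1*(-4))) + √(0 - 1)/((-8*6²)))*(-38))*(-3) = ((11/(-4) + √(-1)/((-8*36)))*(-38))*(-3) = ((11*(-¼) + I/(-288))*(-38))*(-3) = ((-11/4 + I*(-1/288))*(-38))*(-3) = ((-11/4 - I/288)*(-38))*(-3) = (209/2 + 19*I/144)*(-3) = -627/2 - 19*I/48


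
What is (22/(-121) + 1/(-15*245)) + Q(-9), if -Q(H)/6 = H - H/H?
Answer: 2418139/40425 ≈ 59.818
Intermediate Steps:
Q(H) = 6 - 6*H (Q(H) = -6*(H - H/H) = -6*(H - 1*1) = -6*(H - 1) = -6*(-1 + H) = 6 - 6*H)
(22/(-121) + 1/(-15*245)) + Q(-9) = (22/(-121) + 1/(-15*245)) + (6 - 6*(-9)) = (22*(-1/121) - 1/15*1/245) + (6 + 54) = (-2/11 - 1/3675) + 60 = -7361/40425 + 60 = 2418139/40425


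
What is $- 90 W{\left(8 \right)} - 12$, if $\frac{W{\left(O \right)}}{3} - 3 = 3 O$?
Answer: $-7302$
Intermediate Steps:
$W{\left(O \right)} = 9 + 9 O$ ($W{\left(O \right)} = 9 + 3 \cdot 3 O = 9 + 9 O$)
$- 90 W{\left(8 \right)} - 12 = - 90 \left(9 + 9 \cdot 8\right) - 12 = - 90 \left(9 + 72\right) - 12 = \left(-90\right) 81 - 12 = -7290 - 12 = -7302$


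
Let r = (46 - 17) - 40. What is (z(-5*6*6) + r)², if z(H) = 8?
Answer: 9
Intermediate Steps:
r = -11 (r = 29 - 40 = -11)
(z(-5*6*6) + r)² = (8 - 11)² = (-3)² = 9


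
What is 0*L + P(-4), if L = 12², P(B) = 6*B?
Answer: -24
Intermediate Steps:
L = 144
0*L + P(-4) = 0*144 + 6*(-4) = 0 - 24 = -24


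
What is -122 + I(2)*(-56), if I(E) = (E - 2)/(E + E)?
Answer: -122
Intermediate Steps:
I(E) = (-2 + E)/(2*E) (I(E) = (-2 + E)/((2*E)) = (-2 + E)*(1/(2*E)) = (-2 + E)/(2*E))
-122 + I(2)*(-56) = -122 + ((½)*(-2 + 2)/2)*(-56) = -122 + ((½)*(½)*0)*(-56) = -122 + 0*(-56) = -122 + 0 = -122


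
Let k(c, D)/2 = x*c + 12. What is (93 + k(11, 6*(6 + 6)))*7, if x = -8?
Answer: -413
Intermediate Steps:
k(c, D) = 24 - 16*c (k(c, D) = 2*(-8*c + 12) = 2*(12 - 8*c) = 24 - 16*c)
(93 + k(11, 6*(6 + 6)))*7 = (93 + (24 - 16*11))*7 = (93 + (24 - 176))*7 = (93 - 152)*7 = -59*7 = -413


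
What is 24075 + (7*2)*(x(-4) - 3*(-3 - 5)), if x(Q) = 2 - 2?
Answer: 24411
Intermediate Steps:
x(Q) = 0
24075 + (7*2)*(x(-4) - 3*(-3 - 5)) = 24075 + (7*2)*(0 - 3*(-3 - 5)) = 24075 + 14*(0 - 3*(-8)) = 24075 + 14*(0 + 24) = 24075 + 14*24 = 24075 + 336 = 24411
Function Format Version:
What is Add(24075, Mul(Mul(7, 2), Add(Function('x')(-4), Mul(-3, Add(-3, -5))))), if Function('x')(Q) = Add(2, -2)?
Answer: 24411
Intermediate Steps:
Function('x')(Q) = 0
Add(24075, Mul(Mul(7, 2), Add(Function('x')(-4), Mul(-3, Add(-3, -5))))) = Add(24075, Mul(Mul(7, 2), Add(0, Mul(-3, Add(-3, -5))))) = Add(24075, Mul(14, Add(0, Mul(-3, -8)))) = Add(24075, Mul(14, Add(0, 24))) = Add(24075, Mul(14, 24)) = Add(24075, 336) = 24411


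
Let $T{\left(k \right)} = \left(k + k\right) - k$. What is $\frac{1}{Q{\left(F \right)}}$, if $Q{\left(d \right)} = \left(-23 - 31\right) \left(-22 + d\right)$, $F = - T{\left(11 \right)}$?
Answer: $\frac{1}{1782} \approx 0.00056117$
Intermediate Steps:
$T{\left(k \right)} = k$ ($T{\left(k \right)} = 2 k - k = k$)
$F = -11$ ($F = \left(-1\right) 11 = -11$)
$Q{\left(d \right)} = 1188 - 54 d$ ($Q{\left(d \right)} = - 54 \left(-22 + d\right) = 1188 - 54 d$)
$\frac{1}{Q{\left(F \right)}} = \frac{1}{1188 - -594} = \frac{1}{1188 + 594} = \frac{1}{1782}$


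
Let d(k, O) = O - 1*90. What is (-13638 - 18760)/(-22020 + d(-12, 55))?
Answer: 32398/22055 ≈ 1.4690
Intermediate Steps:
d(k, O) = -90 + O (d(k, O) = O - 90 = -90 + O)
(-13638 - 18760)/(-22020 + d(-12, 55)) = (-13638 - 18760)/(-22020 + (-90 + 55)) = -32398/(-22020 - 35) = -32398/(-22055) = -32398*(-1/22055) = 32398/22055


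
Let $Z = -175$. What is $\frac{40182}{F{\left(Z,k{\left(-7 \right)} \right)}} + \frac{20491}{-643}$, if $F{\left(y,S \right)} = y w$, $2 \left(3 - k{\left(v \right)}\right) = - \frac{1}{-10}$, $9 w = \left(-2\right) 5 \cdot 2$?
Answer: $\frac{80407367}{1125250} \approx 71.457$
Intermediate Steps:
$w = - \frac{20}{9}$ ($w = \frac{\left(-2\right) 5 \cdot 2}{9} = \frac{\left(-10\right) 2}{9} = \frac{1}{9} \left(-20\right) = - \frac{20}{9} \approx -2.2222$)
$k{\left(v \right)} = \frac{59}{20}$ ($k{\left(v \right)} = 3 - \frac{\left(-1\right) \frac{1}{-10}}{2} = 3 - \frac{\left(-1\right) \left(- \frac{1}{10}\right)}{2} = 3 - \frac{1}{20} = \frac{59}{20}$)
$F{\left(y,S \right)} = - \frac{20 y}{9}$ ($F{\left(y,S \right)} = y \left(- \frac{20}{9}\right) = - \frac{20 y}{9}$)
$\frac{40182}{F{\left(Z,k{\left(-7 \right)} \right)}} + \frac{20491}{-643} = \frac{40182}{\left(- \frac{20}{9}\right) \left(-175\right)} + \frac{20491}{-643} = \frac{40182}{\frac{3500}{9}} + 20491 \left(- \frac{1}{643}\right) = 40182 \cdot \frac{9}{3500} - \frac{20491}{643} = \frac{180819}{1750} - \frac{20491}{643} = \frac{80407367}{1125250}$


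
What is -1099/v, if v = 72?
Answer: -1099/72 ≈ -15.264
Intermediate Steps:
-1099/v = -1099/72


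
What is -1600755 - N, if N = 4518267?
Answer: -6119022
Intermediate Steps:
-1600755 - N = -1600755 - 1*4518267 = -1600755 - 4518267 = -6119022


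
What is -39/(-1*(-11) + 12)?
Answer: -39/23 ≈ -1.6957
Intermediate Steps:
-39/(-1*(-11) + 12) = -39/(11 + 12) = -39/23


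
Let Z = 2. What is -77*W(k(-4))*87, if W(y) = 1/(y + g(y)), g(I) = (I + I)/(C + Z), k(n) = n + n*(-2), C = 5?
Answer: -15631/12 ≈ -1302.6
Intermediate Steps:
k(n) = -n (k(n) = n - 2*n = -n)
g(I) = 2*I/7 (g(I) = (I + I)/(5 + 2) = (2*I)/7 = (2*I)*(1/7) = 2*I/7)
W(y) = 7/(9*y) (W(y) = 1/(y + 2*y/7) = 1/(9*y/7) = 7/(9*y))
-77*W(k(-4))*87 = -539/(9*((-1*(-4))))*87 = -539/(9*4)*87 = -77*7/36*87 = -539/36*87 = -15631/12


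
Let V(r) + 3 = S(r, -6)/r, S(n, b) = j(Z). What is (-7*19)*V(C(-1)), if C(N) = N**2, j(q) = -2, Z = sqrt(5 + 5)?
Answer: 665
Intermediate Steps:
Z = sqrt(10) ≈ 3.1623
S(n, b) = -2
V(r) = -3 - 2/r
(-7*19)*V(C(-1)) = (-7*19)*(-3 - 2/((-1)**2)) = -133*(-3 - 2/1) = -133*(-3 - 2*1) = -133*(-3 - 2) = -133*(-5) = 665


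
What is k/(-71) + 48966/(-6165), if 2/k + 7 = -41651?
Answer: -2681992727/337672805 ≈ -7.9426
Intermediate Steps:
k = -1/20829 (k = 2/(-7 - 41651) = 2/(-41658) = 2*(-1/41658) = -1/20829 ≈ -4.8010e-5)
k/(-71) + 48966/(-6165) = -1/20829/(-71) + 48966/(-6165) = -1/20829*(-1/71) + 48966*(-1/6165) = 1/1478859 - 16322/2055 = -2681992727/337672805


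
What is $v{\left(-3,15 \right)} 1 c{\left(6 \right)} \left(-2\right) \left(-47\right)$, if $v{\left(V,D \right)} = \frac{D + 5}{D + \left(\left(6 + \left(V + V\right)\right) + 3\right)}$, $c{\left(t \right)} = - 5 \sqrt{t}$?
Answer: $- \frac{4700 \sqrt{6}}{9} \approx -1279.2$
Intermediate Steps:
$v{\left(V,D \right)} = \frac{5 + D}{9 + D + 2 V}$ ($v{\left(V,D \right)} = \frac{5 + D}{D + \left(\left(6 + 2 V\right) + 3\right)} = \frac{5 + D}{D + \left(9 + 2 V\right)} = \frac{5 + D}{9 + D + 2 V}$)
$v{\left(-3,15 \right)} 1 c{\left(6 \right)} \left(-2\right) \left(-47\right) = \frac{5 + 15}{9 + 15 + 2 \left(-3\right)} 1 \left(- 5 \sqrt{6}\right) \left(-2\right) \left(-47\right) = \frac{1}{9 + 15 - 6} \cdot 20 - 5 \sqrt{6} \left(-2\right) \left(-47\right) = \frac{1}{18} \cdot 20 \cdot 10 \sqrt{6} \left(-47\right) = \frac{10 \cdot 10 \sqrt{6}}{9} \left(-47\right) = \frac{100 \sqrt{6}}{9} \left(-47\right) = - \frac{4700 \sqrt{6}}{9}$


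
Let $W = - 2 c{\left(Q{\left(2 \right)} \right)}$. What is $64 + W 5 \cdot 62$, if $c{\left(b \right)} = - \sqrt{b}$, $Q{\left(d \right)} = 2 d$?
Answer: $1304$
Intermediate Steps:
$W = 4$ ($W = - 2 \left(- \sqrt{2 \cdot 2}\right) = - 2 \left(- \sqrt{4}\right) = - 2 \left(\left(-1\right) 2\right) = \left(-2\right) \left(-2\right) = 4$)
$64 + W 5 \cdot 62 = 64 + 4 \cdot 5 \cdot 62 = 64 + 20 \cdot 62 = 64 + 1240 = 1304$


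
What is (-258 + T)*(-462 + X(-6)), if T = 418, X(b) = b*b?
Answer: -68160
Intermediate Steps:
X(b) = b²
(-258 + T)*(-462 + X(-6)) = (-258 + 418)*(-462 + (-6)²) = 160*(-462 + 36) = 160*(-426) = -68160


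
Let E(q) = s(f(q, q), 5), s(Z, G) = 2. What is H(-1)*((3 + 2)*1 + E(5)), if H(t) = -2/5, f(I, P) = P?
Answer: -14/5 ≈ -2.8000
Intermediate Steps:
E(q) = 2
H(t) = -⅖ (H(t) = -2*⅕ = -⅖)
H(-1)*((3 + 2)*1 + E(5)) = -2*((3 + 2)*1 + 2)/5 = -2*(5*1 + 2)/5 = -2*(5 + 2)/5 = -⅖*7 = -14/5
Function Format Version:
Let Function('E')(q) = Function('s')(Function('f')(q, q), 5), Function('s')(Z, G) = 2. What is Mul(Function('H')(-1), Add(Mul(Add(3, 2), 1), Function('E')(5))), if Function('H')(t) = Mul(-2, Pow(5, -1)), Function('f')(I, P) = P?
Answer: Rational(-14, 5) ≈ -2.8000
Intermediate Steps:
Function('E')(q) = 2
Function('H')(t) = Rational(-2, 5) (Function('H')(t) = Mul(-2, Rational(1, 5)) = Rational(-2, 5))
Mul(Function('H')(-1), Add(Mul(Add(3, 2), 1), Function('E')(5))) = Mul(Rational(-2, 5), Add(Mul(Add(3, 2), 1), 2)) = Mul(Rational(-2, 5), Add(Mul(5, 1), 2)) = Mul(Rational(-2, 5), Add(5, 2)) = Mul(Rational(-2, 5), 7) = Rational(-14, 5)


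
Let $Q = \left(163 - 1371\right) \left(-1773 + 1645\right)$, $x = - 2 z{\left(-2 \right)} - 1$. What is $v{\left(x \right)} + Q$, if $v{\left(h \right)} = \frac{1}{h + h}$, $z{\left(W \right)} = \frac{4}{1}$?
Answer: $\frac{2783231}{18} \approx 1.5462 \cdot 10^{5}$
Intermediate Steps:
$z{\left(W \right)} = 4$ ($z{\left(W \right)} = 4 \cdot 1 = 4$)
$x = -9$ ($x = \left(-2\right) 4 - 1 = -8 - 1 = -9$)
$v{\left(h \right)} = \frac{1}{2 h}$
$Q = 154624$ ($Q = \left(-1208\right) \left(-128\right) = 154624$)
$v{\left(x \right)} + Q = \frac{1}{2 \left(-9\right)} + 154624 = \frac{1}{2} \left(- \frac{1}{9}\right) + 154624 = - \frac{1}{18} + 154624 = \frac{2783231}{18}$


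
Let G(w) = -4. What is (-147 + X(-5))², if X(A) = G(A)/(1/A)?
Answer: 16129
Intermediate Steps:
X(A) = -4*A
(-147 + X(-5))² = (-147 - 4*(-5))² = (-147 + 20)² = (-127)² = 16129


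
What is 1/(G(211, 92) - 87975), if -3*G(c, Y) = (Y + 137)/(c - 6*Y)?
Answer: -1023/89998196 ≈ -1.1367e-5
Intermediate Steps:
G(c, Y) = -(137 + Y)/(3*(c - 6*Y)) (G(c, Y) = -(Y + 137)/(3*(c - 6*Y)) = -(137 + Y)/(3*(c - 6*Y)))
1/(G(211, 92) - 87975) = 1/((137 + 92)/(3*(-1*211 + 6*92)) - 87975) = 1/((⅓)*229/(-211 + 552) - 87975) = 1/((⅓)*229/341 - 87975) = 1/((⅓)*(1/341)*229 - 87975) = 1/(229/1023 - 87975) = 1/(-89998196/1023) = -1023/89998196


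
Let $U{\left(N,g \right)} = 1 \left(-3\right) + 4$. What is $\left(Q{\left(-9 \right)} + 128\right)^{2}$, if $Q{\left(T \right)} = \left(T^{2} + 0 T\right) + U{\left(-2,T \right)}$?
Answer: $44100$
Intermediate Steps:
$U{\left(N,g \right)} = 1$ ($U{\left(N,g \right)} = -3 + 4 = 1$)
$Q{\left(T \right)} = 1 + T^{2}$ ($Q{\left(T \right)} = \left(T^{2} + 0 T\right) + 1 = \left(T^{2} + 0\right) + 1 = T^{2} + 1 = 1 + T^{2}$)
$\left(Q{\left(-9 \right)} + 128\right)^{2} = \left(\left(1 + \left(-9\right)^{2}\right) + 128\right)^{2} = \left(\left(1 + 81\right) + 128\right)^{2} = \left(82 + 128\right)^{2} = 210^{2} = 44100$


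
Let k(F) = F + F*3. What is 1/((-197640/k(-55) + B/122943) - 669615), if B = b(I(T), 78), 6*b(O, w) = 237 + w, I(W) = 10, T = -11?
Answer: -901582/602902882061 ≈ -1.4954e-6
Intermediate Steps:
b(O, w) = 79/2 + w/6 (b(O, w) = (237 + w)/6 = 79/2 + w/6)
B = 105/2 (B = 79/2 + (⅙)*78 = 79/2 + 13 = 105/2 ≈ 52.500)
k(F) = 4*F (k(F) = F + 3*F = 4*F)
1/((-197640/k(-55) + B/122943) - 669615) = 1/((-197640/(4*(-55)) + (105/2)/122943) - 669615) = 1/((-197640/(-220) + (105/2)*(1/122943)) - 669615) = 1/((-197640*(-1/220) + 35/81962) - 669615) = 1/((9882/11 + 35/81962) - 669615) = 1/(809948869/901582 - 669615) = 1/(-602902882061/901582) = -901582/602902882061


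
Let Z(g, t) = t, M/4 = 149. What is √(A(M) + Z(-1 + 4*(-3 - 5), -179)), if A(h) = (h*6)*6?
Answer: √21277 ≈ 145.87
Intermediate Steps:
M = 596 (M = 4*149 = 596)
A(h) = 36*h (A(h) = (6*h)*6 = 36*h)
√(A(M) + Z(-1 + 4*(-3 - 5), -179)) = √(36*596 - 179) = √(21456 - 179) = √21277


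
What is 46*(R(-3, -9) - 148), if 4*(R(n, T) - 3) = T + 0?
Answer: -13547/2 ≈ -6773.5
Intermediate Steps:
R(n, T) = 3 + T/4 (R(n, T) = 3 + (T + 0)/4 = 3 + T/4)
46*(R(-3, -9) - 148) = 46*((3 + (¼)*(-9)) - 148) = 46*((3 - 9/4) - 148) = 46*(¾ - 148) = 46*(-589/4) = -13547/2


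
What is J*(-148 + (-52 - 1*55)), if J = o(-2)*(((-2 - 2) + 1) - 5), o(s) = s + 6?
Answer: 8160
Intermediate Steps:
o(s) = 6 + s
J = -32 (J = (6 - 2)*(((-2 - 2) + 1) - 5) = 4*((-4 + 1) - 5) = 4*(-3 - 5) = 4*(-8) = -32)
J*(-148 + (-52 - 1*55)) = -32*(-148 + (-52 - 1*55)) = -32*(-148 + (-52 - 55)) = -32*(-148 - 107) = -32*(-255) = 8160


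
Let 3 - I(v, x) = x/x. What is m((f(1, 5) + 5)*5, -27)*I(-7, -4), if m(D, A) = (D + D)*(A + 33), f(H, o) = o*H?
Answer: 1200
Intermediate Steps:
I(v, x) = 2 (I(v, x) = 3 - x/x = 3 - 1*1 = 3 - 1 = 2)
f(H, o) = H*o
m(D, A) = 2*D*(33 + A) (m(D, A) = (2*D)*(33 + A) = 2*D*(33 + A))
m((f(1, 5) + 5)*5, -27)*I(-7, -4) = (2*((1*5 + 5)*5)*(33 - 27))*2 = (2*((5 + 5)*5)*6)*2 = (2*(10*5)*6)*2 = (2*50*6)*2 = 600*2 = 1200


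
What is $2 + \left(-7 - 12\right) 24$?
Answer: $-454$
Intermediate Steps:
$2 + \left(-7 - 12\right) 24 = 2 - 456 = -454$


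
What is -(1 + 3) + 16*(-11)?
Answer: -180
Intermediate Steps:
-(1 + 3) + 16*(-11) = -1*4 - 176 = -4 - 176 = -180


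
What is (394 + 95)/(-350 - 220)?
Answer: -163/190 ≈ -0.85789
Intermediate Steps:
(394 + 95)/(-350 - 220) = 489/(-570) = 489*(-1/570) = -163/190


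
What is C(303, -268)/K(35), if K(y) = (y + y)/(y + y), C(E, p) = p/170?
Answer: -134/85 ≈ -1.5765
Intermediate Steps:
C(E, p) = p/170 (C(E, p) = p*(1/170) = p/170)
K(y) = 1 (K(y) = (2*y)/((2*y)) = (2*y)*(1/(2*y)) = 1)
C(303, -268)/K(35) = ((1/170)*(-268))/1 = -134/85*1 = -134/85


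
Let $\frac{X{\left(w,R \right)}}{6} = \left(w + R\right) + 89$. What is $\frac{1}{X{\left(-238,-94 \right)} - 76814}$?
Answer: $- \frac{1}{78272} \approx -1.2776 \cdot 10^{-5}$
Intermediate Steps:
$X{\left(w,R \right)} = 534 + 6 R + 6 w$ ($X{\left(w,R \right)} = 6 \left(\left(w + R\right) + 89\right) = 6 \left(\left(R + w\right) + 89\right) = 6 \left(89 + R + w\right) = 534 + 6 R + 6 w$)
$\frac{1}{X{\left(-238,-94 \right)} - 76814} = \frac{1}{\left(534 + 6 \left(-94\right) + 6 \left(-238\right)\right) - 76814} = \frac{1}{\left(534 - 564 - 1428\right) - 76814} = \frac{1}{-1458 - 76814} = \frac{1}{-78272} = - \frac{1}{78272}$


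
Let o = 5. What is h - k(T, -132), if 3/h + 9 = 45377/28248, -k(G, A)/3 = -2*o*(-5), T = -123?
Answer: 31243506/208855 ≈ 149.59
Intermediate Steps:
k(G, A) = -150 (k(G, A) = -3*(-2*5)*(-5) = -(-30)*(-5) = -3*50 = -150)
h = -84744/208855 (h = 3/(-9 + 45377/28248) = 3/(-208855/28248) = 3*(-28248/208855) = -84744/208855 ≈ -0.40576)
h - k(T, -132) = -84744/208855 - 1*(-150) = -84744/208855 + 150 = 31243506/208855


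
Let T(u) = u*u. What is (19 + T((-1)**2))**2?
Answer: 400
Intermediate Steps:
T(u) = u**2
(19 + T((-1)**2))**2 = (19 + ((-1)**2)**2)**2 = (19 + 1**2)**2 = (19 + 1)**2 = 20**2 = 400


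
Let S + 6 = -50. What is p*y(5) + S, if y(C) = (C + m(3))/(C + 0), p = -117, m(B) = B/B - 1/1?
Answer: -173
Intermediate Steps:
S = -56 (S = -6 - 50 = -56)
m(B) = 0 (m(B) = 1 - 1*1 = 1 - 1 = 0)
y(C) = 1 (y(C) = (C + 0)/(C + 0) = C/C = 1)
p*y(5) + S = -117*1 - 56 = -117 - 56 = -173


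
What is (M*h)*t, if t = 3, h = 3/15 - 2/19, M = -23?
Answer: -621/95 ≈ -6.5368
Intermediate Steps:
h = 9/95 (h = 3*(1/15) - 2*1/19 = 1/5 - 2/19 = 9/95 ≈ 0.094737)
(M*h)*t = -23*9/95*3 = -207/95*3 = -621/95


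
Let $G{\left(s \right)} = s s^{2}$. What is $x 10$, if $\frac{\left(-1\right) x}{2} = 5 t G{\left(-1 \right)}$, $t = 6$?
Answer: $600$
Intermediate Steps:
$G{\left(s \right)} = s^{3}$
$x = 60$ ($x = - 2 \cdot 5 \cdot 6 \left(-1\right)^{3} = - 2 \cdot 30 \left(-1\right) = \left(-2\right) \left(-30\right) = 60$)
$x 10 = 60 \cdot 10 = 600$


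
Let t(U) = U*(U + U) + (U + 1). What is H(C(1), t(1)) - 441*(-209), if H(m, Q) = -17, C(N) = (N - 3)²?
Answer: 92152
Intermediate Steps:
C(N) = (-3 + N)²
t(U) = 1 + U + 2*U² (t(U) = U*(2*U) + (1 + U) = 2*U² + (1 + U) = 1 + U + 2*U²)
H(C(1), t(1)) - 441*(-209) = -17 - 441*(-209) = -17 + 92169 = 92152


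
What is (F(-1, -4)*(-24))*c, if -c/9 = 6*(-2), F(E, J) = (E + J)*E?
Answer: -12960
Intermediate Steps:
F(E, J) = E*(E + J)
c = 108 (c = -54*(-2) = -9*(-12) = 108)
(F(-1, -4)*(-24))*c = (-(-1 - 4)*(-24))*108 = (-1*(-5)*(-24))*108 = (5*(-24))*108 = -120*108 = -12960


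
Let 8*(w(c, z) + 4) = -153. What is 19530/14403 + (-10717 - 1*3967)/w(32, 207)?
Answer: 565187422/888185 ≈ 636.34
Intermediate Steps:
w(c, z) = -185/8 (w(c, z) = -4 + (⅛)*(-153) = -4 - 153/8 = -185/8)
19530/14403 + (-10717 - 1*3967)/w(32, 207) = 19530/14403 + (-10717 - 1*3967)/(-185/8) = 19530*(1/14403) + (-10717 - 3967)*(-8/185) = 6510/4801 - 14684*(-8/185) = 6510/4801 + 117472/185 = 565187422/888185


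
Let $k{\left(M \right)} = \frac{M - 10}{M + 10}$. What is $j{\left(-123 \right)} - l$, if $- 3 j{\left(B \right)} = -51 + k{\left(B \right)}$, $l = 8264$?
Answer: $- \frac{2795866}{339} \approx -8247.4$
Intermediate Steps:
$k{\left(M \right)} = \frac{-10 + M}{10 + M}$
$j{\left(B \right)} = 17 - \frac{-10 + B}{3 \left(10 + B\right)}$ ($j{\left(B \right)} = - \frac{-51 + \frac{-10 + B}{10 + B}}{3} = 17 - \frac{-10 + B}{3 \left(10 + B\right)}$)
$j{\left(-123 \right)} - l = \frac{10 \left(52 + 5 \left(-123\right)\right)}{3 \left(10 - 123\right)} - 8264 = \frac{10 \left(52 - 615\right)}{3 \left(-113\right)} - 8264 = \frac{10}{3} \left(- \frac{1}{113}\right) \left(-563\right) - 8264 = \frac{5630}{339} - 8264 = - \frac{2795866}{339}$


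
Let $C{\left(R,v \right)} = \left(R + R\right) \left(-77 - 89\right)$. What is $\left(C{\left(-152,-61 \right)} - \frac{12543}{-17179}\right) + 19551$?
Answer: $\frac{1202800228}{17179} \approx 70016.0$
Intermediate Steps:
$C{\left(R,v \right)} = - 332 R$ ($C{\left(R,v \right)} = 2 R \left(-166\right) = - 332 R$)
$\left(C{\left(-152,-61 \right)} - \frac{12543}{-17179}\right) + 19551 = \left(\left(-332\right) \left(-152\right) - \frac{12543}{-17179}\right) + 19551 = \left(50464 - - \frac{12543}{17179}\right) + 19551 = \left(50464 + \frac{12543}{17179}\right) + 19551 = \frac{866933599}{17179} + 19551 = \frac{1202800228}{17179}$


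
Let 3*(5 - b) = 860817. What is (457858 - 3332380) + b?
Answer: -3161456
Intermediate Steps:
b = -286934 (b = 5 - 1/3*860817 = 5 - 286939 = -286934)
(457858 - 3332380) + b = (457858 - 3332380) - 286934 = -2874522 - 286934 = -3161456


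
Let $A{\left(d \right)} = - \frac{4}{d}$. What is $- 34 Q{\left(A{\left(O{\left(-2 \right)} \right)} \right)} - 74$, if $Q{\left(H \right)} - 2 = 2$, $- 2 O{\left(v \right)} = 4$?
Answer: $-210$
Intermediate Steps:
$O{\left(v \right)} = -2$ ($O{\left(v \right)} = \left(- \frac{1}{2}\right) 4 = -2$)
$Q{\left(H \right)} = 4$ ($Q{\left(H \right)} = 2 + 2 = 4$)
$- 34 Q{\left(A{\left(O{\left(-2 \right)} \right)} \right)} - 74 = \left(-34\right) 4 - 74 = -136 - 74 = -210$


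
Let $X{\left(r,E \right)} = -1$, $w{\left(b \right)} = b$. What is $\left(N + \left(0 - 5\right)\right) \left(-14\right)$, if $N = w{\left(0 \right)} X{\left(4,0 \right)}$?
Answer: $70$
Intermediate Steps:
$N = 0$ ($N = 0 \left(-1\right) = 0$)
$\left(N + \left(0 - 5\right)\right) \left(-14\right) = \left(0 + \left(0 - 5\right)\right) \left(-14\right) = \left(0 - 5\right) \left(-14\right) = \left(-5\right) \left(-14\right) = 70$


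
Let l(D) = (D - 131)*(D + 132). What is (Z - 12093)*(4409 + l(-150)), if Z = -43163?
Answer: -523108552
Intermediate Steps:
l(D) = (-131 + D)*(132 + D)
(Z - 12093)*(4409 + l(-150)) = (-43163 - 12093)*(4409 + (-17292 - 150 + (-150)²)) = -55256*(4409 + (-17292 - 150 + 22500)) = -55256*(4409 + 5058) = -55256*9467 = -523108552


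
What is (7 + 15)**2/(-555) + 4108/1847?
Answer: 1385992/1025085 ≈ 1.3521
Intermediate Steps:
(7 + 15)**2/(-555) + 4108/1847 = 22**2*(-1/555) + 4108*(1/1847) = 484*(-1/555) + 4108/1847 = -484/555 + 4108/1847 = 1385992/1025085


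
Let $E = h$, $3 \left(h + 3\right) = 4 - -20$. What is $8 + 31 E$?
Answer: $163$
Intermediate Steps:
$h = 5$ ($h = -3 + \frac{4 - -20}{3} = -3 + \frac{4 + 20}{3} = -3 + \frac{1}{3} \cdot 24 = -3 + 8 = 5$)
$E = 5$
$8 + 31 E = 8 + 31 \cdot 5 = 8 + 155 = 163$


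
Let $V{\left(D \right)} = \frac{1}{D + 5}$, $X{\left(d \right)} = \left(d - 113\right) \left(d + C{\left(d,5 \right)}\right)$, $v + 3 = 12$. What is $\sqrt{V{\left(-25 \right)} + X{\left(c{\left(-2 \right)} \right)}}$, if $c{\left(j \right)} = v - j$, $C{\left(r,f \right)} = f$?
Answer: $\frac{i \sqrt{163205}}{10} \approx 40.399 i$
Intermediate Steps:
$v = 9$ ($v = -3 + 12 = 9$)
$c{\left(j \right)} = 9 - j$
$X{\left(d \right)} = \left(-113 + d\right) \left(5 + d\right)$ ($X{\left(d \right)} = \left(d - 113\right) \left(d + 5\right) = \left(-113 + d\right) \left(5 + d\right)$)
$V{\left(D \right)} = \frac{1}{5 + D}$
$\sqrt{V{\left(-25 \right)} + X{\left(c{\left(-2 \right)} \right)}} = \sqrt{\frac{1}{5 - 25} - \left(565 - \left(9 - -2\right)^{2} + 108 \left(9 - -2\right)\right)} = \sqrt{\frac{1}{-20} - \left(565 - \left(9 + 2\right)^{2} + 108 \left(9 + 2\right)\right)} = \sqrt{- \frac{1}{20} - \left(1753 - 121\right)} = \sqrt{- \frac{1}{20} - 1632} = \sqrt{- \frac{32641}{20}} = \frac{i \sqrt{163205}}{10}$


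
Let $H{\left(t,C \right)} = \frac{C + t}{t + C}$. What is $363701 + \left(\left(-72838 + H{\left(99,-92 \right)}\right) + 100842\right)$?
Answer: $391706$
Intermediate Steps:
$H{\left(t,C \right)} = 1$ ($H{\left(t,C \right)} = \frac{C + t}{C + t} = 1$)
$363701 + \left(\left(-72838 + H{\left(99,-92 \right)}\right) + 100842\right) = 363701 + \left(\left(-72838 + 1\right) + 100842\right) = 363701 + \left(-72837 + 100842\right) = 363701 + 28005 = 391706$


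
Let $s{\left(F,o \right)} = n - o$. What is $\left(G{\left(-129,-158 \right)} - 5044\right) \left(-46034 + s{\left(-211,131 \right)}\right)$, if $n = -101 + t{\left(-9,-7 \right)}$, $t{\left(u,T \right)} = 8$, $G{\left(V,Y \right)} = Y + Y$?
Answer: $247942880$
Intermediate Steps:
$G{\left(V,Y \right)} = 2 Y$
$n = -93$ ($n = -101 + 8 = -93$)
$s{\left(F,o \right)} = -93 - o$
$\left(G{\left(-129,-158 \right)} - 5044\right) \left(-46034 + s{\left(-211,131 \right)}\right) = \left(2 \left(-158\right) - 5044\right) \left(-46034 - 224\right) = \left(-316 - 5044\right) \left(-46034 - 224\right) = - 5360 \left(-46034 - 224\right) = \left(-5360\right) \left(-46258\right) = 247942880$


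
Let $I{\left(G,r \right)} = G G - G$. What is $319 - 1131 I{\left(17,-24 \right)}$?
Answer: $-307313$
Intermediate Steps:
$I{\left(G,r \right)} = G^{2} - G$
$319 - 1131 I{\left(17,-24 \right)} = 319 - 1131 \cdot 17 \left(-1 + 17\right) = 319 - 1131 \cdot 17 \cdot 16 = 319 - 307632 = -307313$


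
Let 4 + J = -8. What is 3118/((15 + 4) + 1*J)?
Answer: 3118/7 ≈ 445.43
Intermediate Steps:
J = -12 (J = -4 - 8 = -12)
3118/((15 + 4) + 1*J) = 3118/((15 + 4) + 1*(-12)) = 3118/(19 - 12) = 3118/7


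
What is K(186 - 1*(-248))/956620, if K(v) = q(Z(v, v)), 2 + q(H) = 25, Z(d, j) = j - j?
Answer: 23/956620 ≈ 2.4043e-5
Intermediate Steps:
Z(d, j) = 0
q(H) = 23 (q(H) = -2 + 25 = 23)
K(v) = 23
K(186 - 1*(-248))/956620 = 23/956620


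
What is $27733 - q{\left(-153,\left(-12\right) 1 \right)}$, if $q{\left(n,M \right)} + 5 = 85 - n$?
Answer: $27500$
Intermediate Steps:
$q{\left(n,M \right)} = 80 - n$ ($q{\left(n,M \right)} = -5 - \left(-85 + n\right) = 80 - n$)
$27733 - q{\left(-153,\left(-12\right) 1 \right)} = 27733 - \left(80 - -153\right) = 27733 - \left(80 + 153\right) = 27733 - 233 = 27500$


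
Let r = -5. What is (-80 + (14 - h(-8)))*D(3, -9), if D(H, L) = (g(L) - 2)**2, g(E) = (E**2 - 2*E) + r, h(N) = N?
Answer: -490912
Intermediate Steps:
g(E) = -5 + E**2 - 2*E (g(E) = (E**2 - 2*E) - 5 = -5 + E**2 - 2*E)
D(H, L) = (-7 + L**2 - 2*L)**2 (D(H, L) = ((-5 + L**2 - 2*L) - 2)**2 = (-7 + L**2 - 2*L)**2)
(-80 + (14 - h(-8)))*D(3, -9) = (-80 + (14 - 1*(-8)))*(7 - 1*(-9)**2 + 2*(-9))**2 = (-80 + (14 + 8))*(7 - 1*81 - 18)**2 = (-80 + 22)*(7 - 81 - 18)**2 = -58*(-92)**2 = -58*8464 = -490912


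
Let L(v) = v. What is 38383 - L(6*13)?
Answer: 38305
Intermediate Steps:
38383 - L(6*13) = 38383 - 6*13 = 38383 - 1*78 = 38383 - 78 = 38305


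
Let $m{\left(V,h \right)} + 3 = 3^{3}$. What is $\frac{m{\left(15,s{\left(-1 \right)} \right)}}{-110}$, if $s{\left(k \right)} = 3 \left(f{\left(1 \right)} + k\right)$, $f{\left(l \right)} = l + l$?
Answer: $- \frac{12}{55} \approx -0.21818$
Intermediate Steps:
$f{\left(l \right)} = 2 l$
$s{\left(k \right)} = 6 + 3 k$ ($s{\left(k \right)} = 3 \left(2 \cdot 1 + k\right) = 3 \left(2 + k\right) = 6 + 3 k$)
$m{\left(V,h \right)} = 24$ ($m{\left(V,h \right)} = -3 + 3^{3} = -3 + 27 = 24$)
$\frac{m{\left(15,s{\left(-1 \right)} \right)}}{-110} = \frac{24}{-110} = 24 \left(- \frac{1}{110}\right) = - \frac{12}{55}$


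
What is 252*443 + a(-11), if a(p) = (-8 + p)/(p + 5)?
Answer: 669835/6 ≈ 1.1164e+5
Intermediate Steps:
a(p) = (-8 + p)/(5 + p)
252*443 + a(-11) = 252*443 + (-8 - 11)/(5 - 11) = 111636 - 19/(-6) = 111636 - 1/6*(-19) = 111636 + 19/6 = 669835/6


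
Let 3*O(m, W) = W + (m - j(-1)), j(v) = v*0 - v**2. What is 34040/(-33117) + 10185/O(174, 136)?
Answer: 1001303495/10299387 ≈ 97.220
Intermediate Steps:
j(v) = -v**2 (j(v) = 0 - v**2 = -v**2)
O(m, W) = 1/3 + W/3 + m/3 (O(m, W) = (W + (m - (-1)*(-1)**2))/3 = (W + (m - (-1)))/3 = (W + (m - 1*(-1)))/3 = (W + (m + 1))/3 = (W + (1 + m))/3 = (1 + W + m)/3 = 1/3 + W/3 + m/3)
34040/(-33117) + 10185/O(174, 136) = 34040/(-33117) + 10185/(1/3 + (1/3)*136 + (1/3)*174) = 34040*(-1/33117) + 10185/(1/3 + 136/3 + 58) = -34040/33117 + 10185/(311/3) = -34040/33117 + 10185*(3/311) = -34040/33117 + 30555/311 = 1001303495/10299387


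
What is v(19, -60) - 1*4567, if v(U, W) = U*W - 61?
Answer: -5768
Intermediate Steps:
v(U, W) = -61 + U*W
v(19, -60) - 1*4567 = (-61 + 19*(-60)) - 1*4567 = (-61 - 1140) - 4567 = -1201 - 4567 = -5768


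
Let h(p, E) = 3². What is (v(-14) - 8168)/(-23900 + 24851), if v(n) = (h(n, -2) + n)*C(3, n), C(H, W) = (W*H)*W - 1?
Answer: -3701/317 ≈ -11.675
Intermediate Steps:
C(H, W) = -1 + H*W² (C(H, W) = (H*W)*W - 1 = H*W² - 1 = -1 + H*W²)
h(p, E) = 9
v(n) = (-1 + 3*n²)*(9 + n) (v(n) = (9 + n)*(-1 + 3*n²) = (-1 + 3*n²)*(9 + n))
(v(-14) - 8168)/(-23900 + 24851) = ((-1 + 3*(-14)²)*(9 - 14) - 8168)/(-23900 + 24851) = ((-1 + 3*196)*(-5) - 8168)/951 = ((-1 + 588)*(-5) - 8168)*(1/951) = (587*(-5) - 8168)*(1/951) = (-2935 - 8168)*(1/951) = -11103*1/951 = -3701/317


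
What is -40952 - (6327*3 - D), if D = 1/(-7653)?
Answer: -458667250/7653 ≈ -59933.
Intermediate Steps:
D = -1/7653 ≈ -0.00013067
-40952 - (6327*3 - D) = -40952 - (6327*3 - 1*(-1/7653)) = -40952 - (18981 + 1/7653) = -40952 - 1*145261594/7653 = -40952 - 145261594/7653 = -458667250/7653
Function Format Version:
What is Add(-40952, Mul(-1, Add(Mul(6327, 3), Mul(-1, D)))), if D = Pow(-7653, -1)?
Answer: Rational(-458667250, 7653) ≈ -59933.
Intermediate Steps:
D = Rational(-1, 7653) ≈ -0.00013067
Add(-40952, Mul(-1, Add(Mul(6327, 3), Mul(-1, D)))) = Add(-40952, Mul(-1, Add(Mul(6327, 3), Mul(-1, Rational(-1, 7653))))) = Add(-40952, Mul(-1, Add(18981, Rational(1, 7653)))) = Add(-40952, Mul(-1, Rational(145261594, 7653))) = Add(-40952, Rational(-145261594, 7653)) = Rational(-458667250, 7653)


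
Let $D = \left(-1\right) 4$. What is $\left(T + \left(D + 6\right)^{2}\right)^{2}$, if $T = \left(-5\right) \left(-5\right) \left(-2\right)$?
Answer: $2116$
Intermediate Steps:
$D = -4$
$T = -50$ ($T = 25 \left(-2\right) = -50$)
$\left(T + \left(D + 6\right)^{2}\right)^{2} = \left(-50 + \left(-4 + 6\right)^{2}\right)^{2} = \left(-50 + 2^{2}\right)^{2} = \left(-50 + 4\right)^{2} = \left(-46\right)^{2} = 2116$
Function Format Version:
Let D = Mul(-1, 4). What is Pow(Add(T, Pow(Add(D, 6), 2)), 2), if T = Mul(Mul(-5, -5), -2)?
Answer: 2116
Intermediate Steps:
D = -4
T = -50 (T = Mul(25, -2) = -50)
Pow(Add(T, Pow(Add(D, 6), 2)), 2) = Pow(Add(-50, Pow(Add(-4, 6), 2)), 2) = Pow(Add(-50, Pow(2, 2)), 2) = Pow(Add(-50, 4), 2) = Pow(-46, 2) = 2116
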